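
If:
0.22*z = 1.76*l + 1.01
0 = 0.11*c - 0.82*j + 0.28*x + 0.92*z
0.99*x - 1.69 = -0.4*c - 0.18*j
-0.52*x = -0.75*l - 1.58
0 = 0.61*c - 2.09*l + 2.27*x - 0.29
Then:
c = -12.65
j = 13.36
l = 0.94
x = 4.39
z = 12.08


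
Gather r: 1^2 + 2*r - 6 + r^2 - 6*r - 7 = r^2 - 4*r - 12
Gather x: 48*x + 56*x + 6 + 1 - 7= 104*x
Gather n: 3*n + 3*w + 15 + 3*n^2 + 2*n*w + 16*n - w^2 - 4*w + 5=3*n^2 + n*(2*w + 19) - w^2 - w + 20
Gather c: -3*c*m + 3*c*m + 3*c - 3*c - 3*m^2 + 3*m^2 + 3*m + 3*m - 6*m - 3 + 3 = 0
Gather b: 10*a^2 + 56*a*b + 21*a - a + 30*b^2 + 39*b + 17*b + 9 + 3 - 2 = 10*a^2 + 20*a + 30*b^2 + b*(56*a + 56) + 10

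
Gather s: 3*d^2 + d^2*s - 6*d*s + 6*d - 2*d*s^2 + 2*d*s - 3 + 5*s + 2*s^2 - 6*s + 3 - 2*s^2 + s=3*d^2 - 2*d*s^2 + 6*d + s*(d^2 - 4*d)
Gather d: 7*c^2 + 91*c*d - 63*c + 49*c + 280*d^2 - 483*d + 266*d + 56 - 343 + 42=7*c^2 - 14*c + 280*d^2 + d*(91*c - 217) - 245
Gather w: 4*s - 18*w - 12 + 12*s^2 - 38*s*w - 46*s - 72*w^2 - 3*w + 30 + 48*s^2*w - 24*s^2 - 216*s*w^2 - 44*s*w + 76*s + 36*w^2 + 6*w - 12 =-12*s^2 + 34*s + w^2*(-216*s - 36) + w*(48*s^2 - 82*s - 15) + 6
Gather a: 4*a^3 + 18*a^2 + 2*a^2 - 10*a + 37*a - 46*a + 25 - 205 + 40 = 4*a^3 + 20*a^2 - 19*a - 140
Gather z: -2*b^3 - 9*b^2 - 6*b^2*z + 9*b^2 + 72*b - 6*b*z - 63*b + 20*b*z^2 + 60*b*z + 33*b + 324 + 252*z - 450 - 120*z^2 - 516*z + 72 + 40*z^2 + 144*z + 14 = -2*b^3 + 42*b + z^2*(20*b - 80) + z*(-6*b^2 + 54*b - 120) - 40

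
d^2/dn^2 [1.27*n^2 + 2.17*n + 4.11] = 2.54000000000000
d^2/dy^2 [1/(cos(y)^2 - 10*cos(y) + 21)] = (-8*sin(y)^4 + 36*sin(y)^2 - 495*cos(y) + 15*cos(3*y) + 288)/(2*(cos(y) - 7)^3*(cos(y) - 3)^3)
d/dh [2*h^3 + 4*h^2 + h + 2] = 6*h^2 + 8*h + 1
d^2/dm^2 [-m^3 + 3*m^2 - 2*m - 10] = 6 - 6*m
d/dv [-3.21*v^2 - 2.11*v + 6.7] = -6.42*v - 2.11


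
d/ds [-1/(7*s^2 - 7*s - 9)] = 7*(2*s - 1)/(-7*s^2 + 7*s + 9)^2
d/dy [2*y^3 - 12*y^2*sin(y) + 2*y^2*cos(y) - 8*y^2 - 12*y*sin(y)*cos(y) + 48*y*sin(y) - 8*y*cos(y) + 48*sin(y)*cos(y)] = -2*y^2*sin(y) - 12*y^2*cos(y) + 6*y^2 - 16*y*sin(y) + 52*y*cos(y) - 12*y*cos(2*y) - 16*y + 48*sin(y) - 6*sin(2*y) - 8*cos(y) + 48*cos(2*y)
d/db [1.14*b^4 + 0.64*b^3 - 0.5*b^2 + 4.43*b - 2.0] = 4.56*b^3 + 1.92*b^2 - 1.0*b + 4.43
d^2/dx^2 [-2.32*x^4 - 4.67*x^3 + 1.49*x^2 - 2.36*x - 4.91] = -27.84*x^2 - 28.02*x + 2.98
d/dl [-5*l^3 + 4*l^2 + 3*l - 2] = -15*l^2 + 8*l + 3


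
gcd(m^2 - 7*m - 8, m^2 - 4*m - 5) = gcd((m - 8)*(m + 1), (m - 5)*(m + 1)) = m + 1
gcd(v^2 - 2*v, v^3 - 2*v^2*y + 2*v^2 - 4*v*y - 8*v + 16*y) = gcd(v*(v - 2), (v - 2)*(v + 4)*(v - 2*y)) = v - 2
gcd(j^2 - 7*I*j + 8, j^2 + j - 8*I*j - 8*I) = j - 8*I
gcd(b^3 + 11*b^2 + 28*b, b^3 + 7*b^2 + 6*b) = b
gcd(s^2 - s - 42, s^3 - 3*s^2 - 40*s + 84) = s^2 - s - 42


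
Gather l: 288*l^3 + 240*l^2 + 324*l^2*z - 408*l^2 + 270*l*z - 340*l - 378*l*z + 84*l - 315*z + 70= 288*l^3 + l^2*(324*z - 168) + l*(-108*z - 256) - 315*z + 70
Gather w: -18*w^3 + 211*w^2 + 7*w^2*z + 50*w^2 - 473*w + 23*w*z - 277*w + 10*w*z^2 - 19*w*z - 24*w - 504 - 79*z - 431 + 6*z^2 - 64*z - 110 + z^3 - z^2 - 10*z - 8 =-18*w^3 + w^2*(7*z + 261) + w*(10*z^2 + 4*z - 774) + z^3 + 5*z^2 - 153*z - 1053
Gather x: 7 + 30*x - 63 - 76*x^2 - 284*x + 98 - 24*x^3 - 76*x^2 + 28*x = -24*x^3 - 152*x^2 - 226*x + 42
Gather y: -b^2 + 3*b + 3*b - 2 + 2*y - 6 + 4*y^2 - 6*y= -b^2 + 6*b + 4*y^2 - 4*y - 8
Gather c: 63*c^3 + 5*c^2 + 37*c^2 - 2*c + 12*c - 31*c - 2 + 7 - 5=63*c^3 + 42*c^2 - 21*c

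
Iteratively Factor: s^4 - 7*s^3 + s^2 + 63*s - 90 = (s + 3)*(s^3 - 10*s^2 + 31*s - 30) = (s - 3)*(s + 3)*(s^2 - 7*s + 10) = (s - 5)*(s - 3)*(s + 3)*(s - 2)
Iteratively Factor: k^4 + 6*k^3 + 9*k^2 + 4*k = (k + 4)*(k^3 + 2*k^2 + k) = (k + 1)*(k + 4)*(k^2 + k) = k*(k + 1)*(k + 4)*(k + 1)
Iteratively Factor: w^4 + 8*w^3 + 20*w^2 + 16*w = (w + 2)*(w^3 + 6*w^2 + 8*w) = (w + 2)^2*(w^2 + 4*w) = (w + 2)^2*(w + 4)*(w)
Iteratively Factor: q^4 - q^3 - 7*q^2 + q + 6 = (q - 1)*(q^3 - 7*q - 6) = (q - 1)*(q + 2)*(q^2 - 2*q - 3) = (q - 3)*(q - 1)*(q + 2)*(q + 1)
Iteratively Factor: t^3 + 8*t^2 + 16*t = (t)*(t^2 + 8*t + 16) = t*(t + 4)*(t + 4)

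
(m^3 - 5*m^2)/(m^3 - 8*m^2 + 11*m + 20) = m^2/(m^2 - 3*m - 4)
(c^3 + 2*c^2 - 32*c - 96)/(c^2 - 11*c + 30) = (c^2 + 8*c + 16)/(c - 5)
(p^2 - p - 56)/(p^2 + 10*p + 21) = (p - 8)/(p + 3)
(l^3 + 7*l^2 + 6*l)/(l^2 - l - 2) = l*(l + 6)/(l - 2)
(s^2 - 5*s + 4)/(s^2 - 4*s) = (s - 1)/s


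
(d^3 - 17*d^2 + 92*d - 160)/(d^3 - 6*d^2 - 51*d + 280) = (d - 4)/(d + 7)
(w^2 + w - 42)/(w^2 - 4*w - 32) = (-w^2 - w + 42)/(-w^2 + 4*w + 32)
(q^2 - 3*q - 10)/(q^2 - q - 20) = (q + 2)/(q + 4)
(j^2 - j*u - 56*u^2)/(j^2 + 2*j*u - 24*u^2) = (j^2 - j*u - 56*u^2)/(j^2 + 2*j*u - 24*u^2)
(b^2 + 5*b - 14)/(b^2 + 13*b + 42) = (b - 2)/(b + 6)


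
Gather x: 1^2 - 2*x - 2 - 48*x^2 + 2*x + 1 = -48*x^2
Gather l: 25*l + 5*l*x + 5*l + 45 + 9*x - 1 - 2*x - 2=l*(5*x + 30) + 7*x + 42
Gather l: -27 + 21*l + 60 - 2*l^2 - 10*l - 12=-2*l^2 + 11*l + 21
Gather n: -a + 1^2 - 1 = -a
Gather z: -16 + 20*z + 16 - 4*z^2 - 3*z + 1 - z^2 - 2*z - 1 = -5*z^2 + 15*z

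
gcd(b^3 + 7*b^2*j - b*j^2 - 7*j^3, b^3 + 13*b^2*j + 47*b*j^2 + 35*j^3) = b^2 + 8*b*j + 7*j^2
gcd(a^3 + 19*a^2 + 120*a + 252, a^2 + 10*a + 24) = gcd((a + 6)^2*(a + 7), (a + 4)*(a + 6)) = a + 6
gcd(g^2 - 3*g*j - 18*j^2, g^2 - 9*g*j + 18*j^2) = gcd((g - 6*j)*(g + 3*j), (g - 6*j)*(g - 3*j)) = g - 6*j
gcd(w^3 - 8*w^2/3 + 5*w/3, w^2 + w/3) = w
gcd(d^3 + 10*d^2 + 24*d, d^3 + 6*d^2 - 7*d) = d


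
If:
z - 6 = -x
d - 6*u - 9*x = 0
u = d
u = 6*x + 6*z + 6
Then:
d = 42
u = 42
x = -70/3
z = 88/3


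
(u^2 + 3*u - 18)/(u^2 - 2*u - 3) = (u + 6)/(u + 1)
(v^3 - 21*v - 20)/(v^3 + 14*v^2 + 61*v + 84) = (v^2 - 4*v - 5)/(v^2 + 10*v + 21)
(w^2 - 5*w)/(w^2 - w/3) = 3*(w - 5)/(3*w - 1)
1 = 1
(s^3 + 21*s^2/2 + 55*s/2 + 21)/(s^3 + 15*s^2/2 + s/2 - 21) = (2*s + 3)/(2*s - 3)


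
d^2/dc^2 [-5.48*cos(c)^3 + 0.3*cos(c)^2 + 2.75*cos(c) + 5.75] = 1.36*cos(c) - 0.6*cos(2*c) + 12.33*cos(3*c)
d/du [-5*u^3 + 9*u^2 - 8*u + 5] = -15*u^2 + 18*u - 8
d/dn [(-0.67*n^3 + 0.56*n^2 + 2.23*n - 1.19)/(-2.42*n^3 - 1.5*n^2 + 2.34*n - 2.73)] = (2.3602*n^4 + 7.6576*n^3 + 1.5033*n^2 - 6.6276*n - 3.3033)/(5.8564*n^6 + 7.26*n^5 - 9.0756*n^4 + 6.1932*n^3 + 13.6656*n^2 - 12.7764*n + 7.4529)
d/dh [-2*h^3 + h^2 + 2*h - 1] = -6*h^2 + 2*h + 2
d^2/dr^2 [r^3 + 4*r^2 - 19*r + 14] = 6*r + 8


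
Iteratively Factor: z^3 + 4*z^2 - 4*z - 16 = (z + 4)*(z^2 - 4) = (z - 2)*(z + 4)*(z + 2)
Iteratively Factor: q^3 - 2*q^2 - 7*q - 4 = (q + 1)*(q^2 - 3*q - 4) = (q - 4)*(q + 1)*(q + 1)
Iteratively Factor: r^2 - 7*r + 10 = (r - 2)*(r - 5)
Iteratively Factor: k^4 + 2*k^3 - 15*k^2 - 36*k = (k)*(k^3 + 2*k^2 - 15*k - 36) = k*(k + 3)*(k^2 - k - 12) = k*(k + 3)^2*(k - 4)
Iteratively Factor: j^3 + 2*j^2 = (j + 2)*(j^2) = j*(j + 2)*(j)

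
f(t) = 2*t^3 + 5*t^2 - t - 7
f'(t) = 6*t^2 + 10*t - 1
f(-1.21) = -2.01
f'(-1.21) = -4.32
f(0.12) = -7.04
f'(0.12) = 0.29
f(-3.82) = -41.70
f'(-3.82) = 48.35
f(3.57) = 144.15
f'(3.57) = 111.17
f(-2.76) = -8.20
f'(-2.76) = 17.11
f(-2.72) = -7.54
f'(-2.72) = 16.19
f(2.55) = 56.13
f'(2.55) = 63.52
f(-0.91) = -3.46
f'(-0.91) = -5.13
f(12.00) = 4157.00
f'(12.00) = 983.00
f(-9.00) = -1051.00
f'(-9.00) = 395.00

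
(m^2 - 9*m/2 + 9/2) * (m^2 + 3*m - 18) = m^4 - 3*m^3/2 - 27*m^2 + 189*m/2 - 81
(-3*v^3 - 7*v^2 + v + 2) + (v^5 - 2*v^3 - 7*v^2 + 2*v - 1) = v^5 - 5*v^3 - 14*v^2 + 3*v + 1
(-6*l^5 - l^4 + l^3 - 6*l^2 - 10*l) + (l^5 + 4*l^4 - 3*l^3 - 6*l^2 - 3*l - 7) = -5*l^5 + 3*l^4 - 2*l^3 - 12*l^2 - 13*l - 7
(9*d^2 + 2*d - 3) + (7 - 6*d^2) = 3*d^2 + 2*d + 4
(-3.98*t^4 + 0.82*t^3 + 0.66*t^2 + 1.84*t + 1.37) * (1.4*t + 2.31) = -5.572*t^5 - 8.0458*t^4 + 2.8182*t^3 + 4.1006*t^2 + 6.1684*t + 3.1647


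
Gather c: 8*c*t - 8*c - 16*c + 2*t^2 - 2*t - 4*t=c*(8*t - 24) + 2*t^2 - 6*t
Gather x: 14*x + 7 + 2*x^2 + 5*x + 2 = 2*x^2 + 19*x + 9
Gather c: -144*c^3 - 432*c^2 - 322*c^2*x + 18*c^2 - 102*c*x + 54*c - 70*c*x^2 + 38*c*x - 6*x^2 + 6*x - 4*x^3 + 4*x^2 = -144*c^3 + c^2*(-322*x - 414) + c*(-70*x^2 - 64*x + 54) - 4*x^3 - 2*x^2 + 6*x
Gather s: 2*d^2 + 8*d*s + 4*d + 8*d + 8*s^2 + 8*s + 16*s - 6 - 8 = 2*d^2 + 12*d + 8*s^2 + s*(8*d + 24) - 14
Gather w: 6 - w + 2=8 - w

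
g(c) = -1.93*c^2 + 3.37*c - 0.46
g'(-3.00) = 14.95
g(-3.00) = -27.94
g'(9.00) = -31.37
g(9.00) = -126.46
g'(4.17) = -12.73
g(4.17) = -19.97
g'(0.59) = 1.09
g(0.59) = 0.86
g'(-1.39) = 8.74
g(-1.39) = -8.87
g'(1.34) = -1.80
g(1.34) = 0.59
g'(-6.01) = 26.57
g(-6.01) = -90.43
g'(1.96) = -4.20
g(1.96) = -1.27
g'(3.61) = -10.56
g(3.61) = -13.45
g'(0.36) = 1.98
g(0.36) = 0.50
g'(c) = 3.37 - 3.86*c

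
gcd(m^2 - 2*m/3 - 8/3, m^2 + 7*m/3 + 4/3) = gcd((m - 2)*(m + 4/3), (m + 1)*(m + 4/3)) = m + 4/3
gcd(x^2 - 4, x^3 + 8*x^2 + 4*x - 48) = x - 2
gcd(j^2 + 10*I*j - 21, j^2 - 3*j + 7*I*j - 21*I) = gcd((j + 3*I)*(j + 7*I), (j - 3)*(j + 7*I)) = j + 7*I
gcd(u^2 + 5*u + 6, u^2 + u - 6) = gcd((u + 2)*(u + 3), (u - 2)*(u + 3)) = u + 3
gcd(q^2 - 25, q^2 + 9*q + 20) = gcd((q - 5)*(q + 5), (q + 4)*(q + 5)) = q + 5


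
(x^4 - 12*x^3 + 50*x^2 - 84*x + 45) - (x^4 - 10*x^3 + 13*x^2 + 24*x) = -2*x^3 + 37*x^2 - 108*x + 45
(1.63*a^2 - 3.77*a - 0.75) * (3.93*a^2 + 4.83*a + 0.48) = 6.4059*a^4 - 6.9432*a^3 - 20.3742*a^2 - 5.4321*a - 0.36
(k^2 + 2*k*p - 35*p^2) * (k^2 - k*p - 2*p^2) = k^4 + k^3*p - 39*k^2*p^2 + 31*k*p^3 + 70*p^4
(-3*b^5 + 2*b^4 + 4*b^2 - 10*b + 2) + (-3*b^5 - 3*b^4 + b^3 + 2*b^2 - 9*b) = -6*b^5 - b^4 + b^3 + 6*b^2 - 19*b + 2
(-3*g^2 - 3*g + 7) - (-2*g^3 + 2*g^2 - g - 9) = 2*g^3 - 5*g^2 - 2*g + 16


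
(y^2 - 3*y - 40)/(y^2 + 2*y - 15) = (y - 8)/(y - 3)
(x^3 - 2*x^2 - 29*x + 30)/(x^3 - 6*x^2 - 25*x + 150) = (x - 1)/(x - 5)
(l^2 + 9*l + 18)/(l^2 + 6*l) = (l + 3)/l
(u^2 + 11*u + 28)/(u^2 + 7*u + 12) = (u + 7)/(u + 3)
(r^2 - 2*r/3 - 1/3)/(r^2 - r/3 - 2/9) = 3*(r - 1)/(3*r - 2)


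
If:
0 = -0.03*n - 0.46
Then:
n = -15.33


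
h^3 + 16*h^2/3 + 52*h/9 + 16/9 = (h + 2/3)^2*(h + 4)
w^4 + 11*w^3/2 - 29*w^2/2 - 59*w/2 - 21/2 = (w - 3)*(w + 1/2)*(w + 1)*(w + 7)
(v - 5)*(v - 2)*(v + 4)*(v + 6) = v^4 + 3*v^3 - 36*v^2 - 68*v + 240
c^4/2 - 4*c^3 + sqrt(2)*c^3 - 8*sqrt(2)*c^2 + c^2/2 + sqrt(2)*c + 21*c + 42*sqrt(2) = (c/2 + 1)*(c - 7)*(c - 3)*(c + 2*sqrt(2))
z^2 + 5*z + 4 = (z + 1)*(z + 4)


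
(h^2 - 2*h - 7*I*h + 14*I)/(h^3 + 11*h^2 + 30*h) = (h^2 - 2*h - 7*I*h + 14*I)/(h*(h^2 + 11*h + 30))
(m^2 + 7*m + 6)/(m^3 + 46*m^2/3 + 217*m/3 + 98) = 3*(m + 1)/(3*m^2 + 28*m + 49)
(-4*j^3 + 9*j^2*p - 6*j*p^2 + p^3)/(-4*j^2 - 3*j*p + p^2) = (j^2 - 2*j*p + p^2)/(j + p)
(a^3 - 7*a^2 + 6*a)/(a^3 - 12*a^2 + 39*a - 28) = a*(a - 6)/(a^2 - 11*a + 28)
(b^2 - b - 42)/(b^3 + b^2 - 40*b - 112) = (b + 6)/(b^2 + 8*b + 16)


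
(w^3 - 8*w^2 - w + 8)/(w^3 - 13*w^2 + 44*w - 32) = (w + 1)/(w - 4)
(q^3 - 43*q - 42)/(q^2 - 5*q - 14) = (q^2 + 7*q + 6)/(q + 2)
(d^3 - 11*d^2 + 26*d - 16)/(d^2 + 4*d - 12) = (d^2 - 9*d + 8)/(d + 6)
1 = 1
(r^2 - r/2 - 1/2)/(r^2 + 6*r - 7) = (r + 1/2)/(r + 7)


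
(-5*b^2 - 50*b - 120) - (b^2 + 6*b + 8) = -6*b^2 - 56*b - 128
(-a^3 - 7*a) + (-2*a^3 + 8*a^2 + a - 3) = -3*a^3 + 8*a^2 - 6*a - 3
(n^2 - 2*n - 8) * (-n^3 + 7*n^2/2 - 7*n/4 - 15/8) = -n^5 + 11*n^4/2 - 3*n^3/4 - 211*n^2/8 + 71*n/4 + 15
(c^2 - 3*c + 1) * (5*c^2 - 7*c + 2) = 5*c^4 - 22*c^3 + 28*c^2 - 13*c + 2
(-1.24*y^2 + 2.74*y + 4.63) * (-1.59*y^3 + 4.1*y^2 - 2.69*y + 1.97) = 1.9716*y^5 - 9.4406*y^4 + 7.2079*y^3 + 9.1696*y^2 - 7.0569*y + 9.1211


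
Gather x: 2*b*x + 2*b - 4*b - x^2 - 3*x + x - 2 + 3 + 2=-2*b - x^2 + x*(2*b - 2) + 3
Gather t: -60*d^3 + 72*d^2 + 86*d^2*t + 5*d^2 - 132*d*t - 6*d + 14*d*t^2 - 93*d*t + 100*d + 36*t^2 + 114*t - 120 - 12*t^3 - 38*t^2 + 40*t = -60*d^3 + 77*d^2 + 94*d - 12*t^3 + t^2*(14*d - 2) + t*(86*d^2 - 225*d + 154) - 120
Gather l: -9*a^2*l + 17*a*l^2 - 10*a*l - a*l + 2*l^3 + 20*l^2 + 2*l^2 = 2*l^3 + l^2*(17*a + 22) + l*(-9*a^2 - 11*a)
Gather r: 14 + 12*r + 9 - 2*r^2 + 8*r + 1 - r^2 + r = -3*r^2 + 21*r + 24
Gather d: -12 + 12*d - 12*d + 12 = 0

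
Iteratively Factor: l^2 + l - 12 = (l - 3)*(l + 4)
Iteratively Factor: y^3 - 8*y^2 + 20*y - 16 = (y - 2)*(y^2 - 6*y + 8) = (y - 2)^2*(y - 4)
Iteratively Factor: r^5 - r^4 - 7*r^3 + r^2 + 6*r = (r - 3)*(r^4 + 2*r^3 - r^2 - 2*r) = r*(r - 3)*(r^3 + 2*r^2 - r - 2) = r*(r - 3)*(r - 1)*(r^2 + 3*r + 2) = r*(r - 3)*(r - 1)*(r + 1)*(r + 2)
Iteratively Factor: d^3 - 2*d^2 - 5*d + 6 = (d - 3)*(d^2 + d - 2) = (d - 3)*(d - 1)*(d + 2)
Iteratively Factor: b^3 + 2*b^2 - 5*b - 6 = (b - 2)*(b^2 + 4*b + 3) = (b - 2)*(b + 1)*(b + 3)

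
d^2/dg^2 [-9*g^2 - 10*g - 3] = -18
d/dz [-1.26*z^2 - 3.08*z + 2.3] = -2.52*z - 3.08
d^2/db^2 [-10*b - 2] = 0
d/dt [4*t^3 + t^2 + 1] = 2*t*(6*t + 1)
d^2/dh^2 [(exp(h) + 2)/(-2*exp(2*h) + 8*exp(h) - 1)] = (-4*exp(4*h) - 48*exp(3*h) + 108*exp(2*h) - 120*exp(h) - 17)*exp(h)/(8*exp(6*h) - 96*exp(5*h) + 396*exp(4*h) - 608*exp(3*h) + 198*exp(2*h) - 24*exp(h) + 1)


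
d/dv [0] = 0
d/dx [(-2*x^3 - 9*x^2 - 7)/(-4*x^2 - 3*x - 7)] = (8*x^4 + 12*x^3 + 69*x^2 + 70*x - 21)/(16*x^4 + 24*x^3 + 65*x^2 + 42*x + 49)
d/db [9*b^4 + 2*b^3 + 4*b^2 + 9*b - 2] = 36*b^3 + 6*b^2 + 8*b + 9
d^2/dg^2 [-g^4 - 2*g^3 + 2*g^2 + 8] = -12*g^2 - 12*g + 4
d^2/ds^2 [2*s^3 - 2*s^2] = 12*s - 4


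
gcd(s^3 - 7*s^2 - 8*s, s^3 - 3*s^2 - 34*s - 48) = s - 8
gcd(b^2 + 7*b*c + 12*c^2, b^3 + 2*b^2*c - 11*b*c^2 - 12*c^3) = b + 4*c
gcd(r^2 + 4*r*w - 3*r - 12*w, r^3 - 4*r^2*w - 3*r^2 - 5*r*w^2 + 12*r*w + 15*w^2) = r - 3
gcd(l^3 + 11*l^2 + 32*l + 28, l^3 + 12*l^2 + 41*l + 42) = l^2 + 9*l + 14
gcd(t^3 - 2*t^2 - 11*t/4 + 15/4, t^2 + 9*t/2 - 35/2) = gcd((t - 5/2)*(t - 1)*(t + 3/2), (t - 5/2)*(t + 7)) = t - 5/2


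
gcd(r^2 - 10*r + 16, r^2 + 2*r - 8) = r - 2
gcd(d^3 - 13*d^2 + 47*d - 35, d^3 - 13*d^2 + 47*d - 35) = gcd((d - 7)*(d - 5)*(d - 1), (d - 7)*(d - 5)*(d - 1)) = d^3 - 13*d^2 + 47*d - 35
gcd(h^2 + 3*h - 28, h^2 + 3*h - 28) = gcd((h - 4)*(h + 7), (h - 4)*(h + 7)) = h^2 + 3*h - 28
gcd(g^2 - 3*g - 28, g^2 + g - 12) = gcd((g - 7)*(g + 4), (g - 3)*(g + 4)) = g + 4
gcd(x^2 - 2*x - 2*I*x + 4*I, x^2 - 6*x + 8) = x - 2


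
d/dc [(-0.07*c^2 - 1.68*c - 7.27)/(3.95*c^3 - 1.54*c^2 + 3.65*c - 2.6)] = (0.2765*c^4 + 13.272*c^3 + 83.3068*c^2 - 22.0276*c + 30.9035)/(15.6025*c^6 - 12.166*c^5 + 31.2066*c^4 - 31.782*c^3 + 21.3305*c^2 - 18.98*c + 6.76)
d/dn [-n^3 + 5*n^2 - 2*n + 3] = -3*n^2 + 10*n - 2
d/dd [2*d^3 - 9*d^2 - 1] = 6*d*(d - 3)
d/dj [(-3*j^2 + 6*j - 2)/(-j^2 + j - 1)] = (3*j^2 + 2*j - 4)/(j^4 - 2*j^3 + 3*j^2 - 2*j + 1)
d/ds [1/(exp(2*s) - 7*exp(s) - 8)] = (7 - 2*exp(s))*exp(s)/(-exp(2*s) + 7*exp(s) + 8)^2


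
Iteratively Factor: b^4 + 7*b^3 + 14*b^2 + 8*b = (b + 2)*(b^3 + 5*b^2 + 4*b) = (b + 1)*(b + 2)*(b^2 + 4*b) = (b + 1)*(b + 2)*(b + 4)*(b)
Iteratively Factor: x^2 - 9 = (x + 3)*(x - 3)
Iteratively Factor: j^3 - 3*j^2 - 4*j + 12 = (j - 3)*(j^2 - 4) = (j - 3)*(j + 2)*(j - 2)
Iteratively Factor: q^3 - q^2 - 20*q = (q + 4)*(q^2 - 5*q) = q*(q + 4)*(q - 5)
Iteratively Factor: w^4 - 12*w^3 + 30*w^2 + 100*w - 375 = (w - 5)*(w^3 - 7*w^2 - 5*w + 75) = (w - 5)*(w + 3)*(w^2 - 10*w + 25) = (w - 5)^2*(w + 3)*(w - 5)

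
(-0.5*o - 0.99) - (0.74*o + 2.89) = -1.24*o - 3.88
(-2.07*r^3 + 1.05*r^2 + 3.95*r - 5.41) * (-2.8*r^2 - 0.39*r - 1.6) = 5.796*r^5 - 2.1327*r^4 - 8.1575*r^3 + 11.9275*r^2 - 4.2101*r + 8.656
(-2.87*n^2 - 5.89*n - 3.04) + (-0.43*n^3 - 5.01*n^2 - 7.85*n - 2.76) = -0.43*n^3 - 7.88*n^2 - 13.74*n - 5.8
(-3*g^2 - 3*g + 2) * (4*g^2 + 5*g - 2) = -12*g^4 - 27*g^3 - g^2 + 16*g - 4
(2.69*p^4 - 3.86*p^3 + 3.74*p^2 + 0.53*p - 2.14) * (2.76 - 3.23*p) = -8.6887*p^5 + 19.8922*p^4 - 22.7338*p^3 + 8.6105*p^2 + 8.375*p - 5.9064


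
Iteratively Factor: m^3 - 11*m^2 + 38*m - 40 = (m - 4)*(m^2 - 7*m + 10) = (m - 5)*(m - 4)*(m - 2)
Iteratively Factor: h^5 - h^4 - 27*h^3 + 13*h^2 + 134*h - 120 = (h - 2)*(h^4 + h^3 - 25*h^2 - 37*h + 60) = (h - 2)*(h + 3)*(h^3 - 2*h^2 - 19*h + 20) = (h - 2)*(h + 3)*(h + 4)*(h^2 - 6*h + 5) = (h - 5)*(h - 2)*(h + 3)*(h + 4)*(h - 1)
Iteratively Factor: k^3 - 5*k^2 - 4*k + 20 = (k - 2)*(k^2 - 3*k - 10) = (k - 5)*(k - 2)*(k + 2)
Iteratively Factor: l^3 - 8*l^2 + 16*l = (l)*(l^2 - 8*l + 16) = l*(l - 4)*(l - 4)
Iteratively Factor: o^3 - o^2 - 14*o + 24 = (o - 2)*(o^2 + o - 12) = (o - 3)*(o - 2)*(o + 4)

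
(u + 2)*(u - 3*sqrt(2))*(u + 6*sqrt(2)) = u^3 + 2*u^2 + 3*sqrt(2)*u^2 - 36*u + 6*sqrt(2)*u - 72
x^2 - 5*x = x*(x - 5)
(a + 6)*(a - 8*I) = a^2 + 6*a - 8*I*a - 48*I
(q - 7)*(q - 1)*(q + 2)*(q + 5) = q^4 - q^3 - 39*q^2 - 31*q + 70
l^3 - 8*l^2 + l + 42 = (l - 7)*(l - 3)*(l + 2)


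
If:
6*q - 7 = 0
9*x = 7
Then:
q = 7/6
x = 7/9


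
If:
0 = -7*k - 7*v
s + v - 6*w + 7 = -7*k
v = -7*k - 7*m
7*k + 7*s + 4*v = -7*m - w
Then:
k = 43*w/45 - 49/45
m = 14/15 - 86*w/105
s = 4*w/15 - 7/15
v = 49/45 - 43*w/45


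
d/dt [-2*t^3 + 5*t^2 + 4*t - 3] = -6*t^2 + 10*t + 4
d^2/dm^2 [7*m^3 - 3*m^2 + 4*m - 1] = 42*m - 6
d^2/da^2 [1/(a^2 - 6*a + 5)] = 2*(-a^2 + 6*a + 4*(a - 3)^2 - 5)/(a^2 - 6*a + 5)^3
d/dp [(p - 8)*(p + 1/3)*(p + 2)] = 3*p^2 - 34*p/3 - 18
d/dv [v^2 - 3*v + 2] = 2*v - 3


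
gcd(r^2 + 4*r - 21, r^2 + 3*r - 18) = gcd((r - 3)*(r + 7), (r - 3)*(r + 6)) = r - 3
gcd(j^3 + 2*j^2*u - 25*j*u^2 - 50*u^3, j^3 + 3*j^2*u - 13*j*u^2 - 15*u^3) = j + 5*u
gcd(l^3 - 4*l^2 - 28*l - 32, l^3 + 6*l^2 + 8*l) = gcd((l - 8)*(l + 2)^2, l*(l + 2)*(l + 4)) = l + 2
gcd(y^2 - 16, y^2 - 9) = 1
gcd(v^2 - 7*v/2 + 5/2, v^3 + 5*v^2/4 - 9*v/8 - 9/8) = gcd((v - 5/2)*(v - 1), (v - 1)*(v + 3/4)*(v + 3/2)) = v - 1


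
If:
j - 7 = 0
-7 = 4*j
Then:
No Solution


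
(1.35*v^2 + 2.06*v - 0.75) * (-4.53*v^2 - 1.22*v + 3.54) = -6.1155*v^4 - 10.9788*v^3 + 5.6633*v^2 + 8.2074*v - 2.655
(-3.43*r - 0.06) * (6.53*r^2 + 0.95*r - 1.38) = -22.3979*r^3 - 3.6503*r^2 + 4.6764*r + 0.0828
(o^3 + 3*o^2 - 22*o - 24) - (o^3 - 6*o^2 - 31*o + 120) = 9*o^2 + 9*o - 144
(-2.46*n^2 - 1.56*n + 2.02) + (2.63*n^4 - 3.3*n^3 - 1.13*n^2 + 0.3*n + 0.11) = 2.63*n^4 - 3.3*n^3 - 3.59*n^2 - 1.26*n + 2.13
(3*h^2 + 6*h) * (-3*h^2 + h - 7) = -9*h^4 - 15*h^3 - 15*h^2 - 42*h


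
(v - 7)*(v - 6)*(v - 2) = v^3 - 15*v^2 + 68*v - 84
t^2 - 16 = (t - 4)*(t + 4)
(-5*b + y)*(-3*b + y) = 15*b^2 - 8*b*y + y^2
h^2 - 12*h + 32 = (h - 8)*(h - 4)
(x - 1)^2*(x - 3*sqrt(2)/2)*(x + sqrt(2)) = x^4 - 2*x^3 - sqrt(2)*x^3/2 - 2*x^2 + sqrt(2)*x^2 - sqrt(2)*x/2 + 6*x - 3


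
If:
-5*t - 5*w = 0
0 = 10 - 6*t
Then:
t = 5/3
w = -5/3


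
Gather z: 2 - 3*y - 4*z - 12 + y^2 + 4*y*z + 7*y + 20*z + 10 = y^2 + 4*y + z*(4*y + 16)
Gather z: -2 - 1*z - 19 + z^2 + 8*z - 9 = z^2 + 7*z - 30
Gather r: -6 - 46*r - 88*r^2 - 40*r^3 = -40*r^3 - 88*r^2 - 46*r - 6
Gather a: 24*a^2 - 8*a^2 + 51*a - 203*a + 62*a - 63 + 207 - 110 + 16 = 16*a^2 - 90*a + 50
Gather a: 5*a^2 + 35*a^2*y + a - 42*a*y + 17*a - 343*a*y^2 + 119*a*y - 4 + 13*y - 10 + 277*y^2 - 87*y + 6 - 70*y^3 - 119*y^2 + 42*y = a^2*(35*y + 5) + a*(-343*y^2 + 77*y + 18) - 70*y^3 + 158*y^2 - 32*y - 8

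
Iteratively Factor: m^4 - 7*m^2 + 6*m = (m + 3)*(m^3 - 3*m^2 + 2*m) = m*(m + 3)*(m^2 - 3*m + 2) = m*(m - 1)*(m + 3)*(m - 2)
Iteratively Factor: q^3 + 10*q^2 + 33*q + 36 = (q + 4)*(q^2 + 6*q + 9) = (q + 3)*(q + 4)*(q + 3)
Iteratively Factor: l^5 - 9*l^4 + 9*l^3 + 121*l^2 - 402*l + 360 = (l - 2)*(l^4 - 7*l^3 - 5*l^2 + 111*l - 180) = (l - 3)*(l - 2)*(l^3 - 4*l^2 - 17*l + 60) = (l - 3)^2*(l - 2)*(l^2 - l - 20) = (l - 3)^2*(l - 2)*(l + 4)*(l - 5)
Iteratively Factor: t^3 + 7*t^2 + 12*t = (t)*(t^2 + 7*t + 12) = t*(t + 4)*(t + 3)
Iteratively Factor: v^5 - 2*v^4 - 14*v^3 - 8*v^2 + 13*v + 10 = (v - 5)*(v^4 + 3*v^3 + v^2 - 3*v - 2) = (v - 5)*(v + 2)*(v^3 + v^2 - v - 1) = (v - 5)*(v + 1)*(v + 2)*(v^2 - 1) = (v - 5)*(v - 1)*(v + 1)*(v + 2)*(v + 1)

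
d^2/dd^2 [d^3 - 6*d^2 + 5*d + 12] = 6*d - 12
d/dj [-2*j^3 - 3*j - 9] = -6*j^2 - 3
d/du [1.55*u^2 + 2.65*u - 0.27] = 3.1*u + 2.65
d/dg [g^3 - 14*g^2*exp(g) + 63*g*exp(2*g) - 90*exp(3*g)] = -14*g^2*exp(g) + 3*g^2 + 126*g*exp(2*g) - 28*g*exp(g) - 270*exp(3*g) + 63*exp(2*g)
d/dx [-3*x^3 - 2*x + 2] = -9*x^2 - 2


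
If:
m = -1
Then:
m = -1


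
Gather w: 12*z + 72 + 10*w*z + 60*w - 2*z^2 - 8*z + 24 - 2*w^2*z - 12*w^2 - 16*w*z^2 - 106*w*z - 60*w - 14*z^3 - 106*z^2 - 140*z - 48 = w^2*(-2*z - 12) + w*(-16*z^2 - 96*z) - 14*z^3 - 108*z^2 - 136*z + 48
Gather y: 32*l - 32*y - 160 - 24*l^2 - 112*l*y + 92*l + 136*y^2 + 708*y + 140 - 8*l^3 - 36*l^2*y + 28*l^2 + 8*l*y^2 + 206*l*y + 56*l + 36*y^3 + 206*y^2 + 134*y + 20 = -8*l^3 + 4*l^2 + 180*l + 36*y^3 + y^2*(8*l + 342) + y*(-36*l^2 + 94*l + 810)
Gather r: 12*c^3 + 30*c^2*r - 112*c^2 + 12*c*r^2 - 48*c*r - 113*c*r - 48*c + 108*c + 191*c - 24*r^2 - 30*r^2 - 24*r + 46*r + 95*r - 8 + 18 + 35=12*c^3 - 112*c^2 + 251*c + r^2*(12*c - 54) + r*(30*c^2 - 161*c + 117) + 45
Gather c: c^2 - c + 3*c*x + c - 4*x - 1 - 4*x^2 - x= c^2 + 3*c*x - 4*x^2 - 5*x - 1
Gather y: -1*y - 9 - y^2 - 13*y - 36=-y^2 - 14*y - 45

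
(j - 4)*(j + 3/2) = j^2 - 5*j/2 - 6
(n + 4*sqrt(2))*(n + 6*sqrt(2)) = n^2 + 10*sqrt(2)*n + 48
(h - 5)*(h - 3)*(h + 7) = h^3 - h^2 - 41*h + 105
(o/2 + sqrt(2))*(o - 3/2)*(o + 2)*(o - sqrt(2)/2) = o^4/2 + o^3/4 + 3*sqrt(2)*o^3/4 - 5*o^2/2 + 3*sqrt(2)*o^2/8 - 9*sqrt(2)*o/4 - o/2 + 3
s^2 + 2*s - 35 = (s - 5)*(s + 7)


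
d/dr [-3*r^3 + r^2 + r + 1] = -9*r^2 + 2*r + 1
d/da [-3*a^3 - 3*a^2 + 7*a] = -9*a^2 - 6*a + 7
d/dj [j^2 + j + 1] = 2*j + 1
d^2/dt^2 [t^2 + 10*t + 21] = 2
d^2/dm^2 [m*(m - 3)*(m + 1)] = 6*m - 4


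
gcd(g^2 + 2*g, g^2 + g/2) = g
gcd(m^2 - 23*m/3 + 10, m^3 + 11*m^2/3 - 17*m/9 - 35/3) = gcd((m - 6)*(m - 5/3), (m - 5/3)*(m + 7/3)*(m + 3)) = m - 5/3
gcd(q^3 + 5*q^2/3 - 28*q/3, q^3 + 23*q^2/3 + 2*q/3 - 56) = q^2 + 5*q/3 - 28/3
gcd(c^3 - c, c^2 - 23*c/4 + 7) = 1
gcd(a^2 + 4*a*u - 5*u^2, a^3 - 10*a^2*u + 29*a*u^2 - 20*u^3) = -a + u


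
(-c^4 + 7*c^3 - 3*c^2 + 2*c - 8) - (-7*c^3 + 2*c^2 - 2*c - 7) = -c^4 + 14*c^3 - 5*c^2 + 4*c - 1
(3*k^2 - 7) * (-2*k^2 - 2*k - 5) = -6*k^4 - 6*k^3 - k^2 + 14*k + 35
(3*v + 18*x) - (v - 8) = 2*v + 18*x + 8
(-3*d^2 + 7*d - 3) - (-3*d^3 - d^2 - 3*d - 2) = 3*d^3 - 2*d^2 + 10*d - 1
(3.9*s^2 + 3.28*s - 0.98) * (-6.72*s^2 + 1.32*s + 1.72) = -26.208*s^4 - 16.8936*s^3 + 17.6232*s^2 + 4.348*s - 1.6856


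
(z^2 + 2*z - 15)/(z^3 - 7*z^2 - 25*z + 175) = (z - 3)/(z^2 - 12*z + 35)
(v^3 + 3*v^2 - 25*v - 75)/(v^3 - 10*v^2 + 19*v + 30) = (v^2 + 8*v + 15)/(v^2 - 5*v - 6)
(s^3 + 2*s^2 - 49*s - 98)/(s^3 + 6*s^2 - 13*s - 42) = (s - 7)/(s - 3)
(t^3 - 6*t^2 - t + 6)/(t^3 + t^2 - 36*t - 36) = (t - 1)/(t + 6)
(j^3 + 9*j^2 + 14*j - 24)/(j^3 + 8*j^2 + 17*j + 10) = (j^3 + 9*j^2 + 14*j - 24)/(j^3 + 8*j^2 + 17*j + 10)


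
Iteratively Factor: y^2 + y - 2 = (y + 2)*(y - 1)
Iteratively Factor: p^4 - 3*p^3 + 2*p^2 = (p)*(p^3 - 3*p^2 + 2*p) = p*(p - 1)*(p^2 - 2*p) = p^2*(p - 1)*(p - 2)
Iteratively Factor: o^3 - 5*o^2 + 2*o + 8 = (o - 2)*(o^2 - 3*o - 4) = (o - 2)*(o + 1)*(o - 4)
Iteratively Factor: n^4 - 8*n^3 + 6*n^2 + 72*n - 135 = (n - 3)*(n^3 - 5*n^2 - 9*n + 45) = (n - 3)^2*(n^2 - 2*n - 15) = (n - 5)*(n - 3)^2*(n + 3)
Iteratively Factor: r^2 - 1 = (r + 1)*(r - 1)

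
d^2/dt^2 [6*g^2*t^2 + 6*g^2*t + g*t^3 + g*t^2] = 2*g*(6*g + 3*t + 1)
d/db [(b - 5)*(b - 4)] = 2*b - 9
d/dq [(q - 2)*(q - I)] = 2*q - 2 - I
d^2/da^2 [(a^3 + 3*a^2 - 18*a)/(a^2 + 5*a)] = -16/(a^3 + 15*a^2 + 75*a + 125)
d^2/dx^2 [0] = 0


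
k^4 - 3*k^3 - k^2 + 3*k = k*(k - 3)*(k - 1)*(k + 1)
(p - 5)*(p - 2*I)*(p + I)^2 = p^4 - 5*p^3 + 3*p^2 - 15*p + 2*I*p - 10*I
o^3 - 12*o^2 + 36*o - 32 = (o - 8)*(o - 2)^2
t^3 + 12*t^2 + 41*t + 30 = (t + 1)*(t + 5)*(t + 6)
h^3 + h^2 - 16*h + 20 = (h - 2)^2*(h + 5)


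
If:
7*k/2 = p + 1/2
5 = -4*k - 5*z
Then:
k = -5*z/4 - 5/4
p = -35*z/8 - 39/8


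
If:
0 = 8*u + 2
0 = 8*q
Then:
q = 0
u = -1/4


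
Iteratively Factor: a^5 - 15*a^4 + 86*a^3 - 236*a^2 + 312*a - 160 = (a - 2)*(a^4 - 13*a^3 + 60*a^2 - 116*a + 80) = (a - 4)*(a - 2)*(a^3 - 9*a^2 + 24*a - 20) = (a - 5)*(a - 4)*(a - 2)*(a^2 - 4*a + 4) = (a - 5)*(a - 4)*(a - 2)^2*(a - 2)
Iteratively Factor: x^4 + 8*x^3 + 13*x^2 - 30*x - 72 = (x + 3)*(x^3 + 5*x^2 - 2*x - 24) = (x - 2)*(x + 3)*(x^2 + 7*x + 12) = (x - 2)*(x + 3)^2*(x + 4)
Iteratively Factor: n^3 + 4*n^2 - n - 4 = (n - 1)*(n^2 + 5*n + 4) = (n - 1)*(n + 1)*(n + 4)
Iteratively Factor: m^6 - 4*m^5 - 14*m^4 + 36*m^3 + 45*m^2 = (m)*(m^5 - 4*m^4 - 14*m^3 + 36*m^2 + 45*m) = m*(m + 3)*(m^4 - 7*m^3 + 7*m^2 + 15*m) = m*(m - 3)*(m + 3)*(m^3 - 4*m^2 - 5*m) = m^2*(m - 3)*(m + 3)*(m^2 - 4*m - 5) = m^2*(m - 5)*(m - 3)*(m + 3)*(m + 1)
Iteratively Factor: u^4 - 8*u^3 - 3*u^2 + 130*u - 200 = (u - 5)*(u^3 - 3*u^2 - 18*u + 40) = (u - 5)*(u + 4)*(u^2 - 7*u + 10) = (u - 5)*(u - 2)*(u + 4)*(u - 5)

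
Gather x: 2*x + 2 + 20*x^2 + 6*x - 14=20*x^2 + 8*x - 12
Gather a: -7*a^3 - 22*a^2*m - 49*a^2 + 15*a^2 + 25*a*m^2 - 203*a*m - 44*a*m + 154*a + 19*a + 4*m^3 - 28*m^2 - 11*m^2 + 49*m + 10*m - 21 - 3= -7*a^3 + a^2*(-22*m - 34) + a*(25*m^2 - 247*m + 173) + 4*m^3 - 39*m^2 + 59*m - 24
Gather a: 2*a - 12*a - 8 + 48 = 40 - 10*a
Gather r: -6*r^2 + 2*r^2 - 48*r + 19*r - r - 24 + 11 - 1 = -4*r^2 - 30*r - 14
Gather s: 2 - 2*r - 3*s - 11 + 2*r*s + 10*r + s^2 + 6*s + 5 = 8*r + s^2 + s*(2*r + 3) - 4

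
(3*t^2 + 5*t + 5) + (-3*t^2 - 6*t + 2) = 7 - t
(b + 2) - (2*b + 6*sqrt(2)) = -b - 6*sqrt(2) + 2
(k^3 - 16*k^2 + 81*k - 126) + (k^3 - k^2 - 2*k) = 2*k^3 - 17*k^2 + 79*k - 126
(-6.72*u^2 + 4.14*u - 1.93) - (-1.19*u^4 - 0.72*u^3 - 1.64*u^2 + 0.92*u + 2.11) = 1.19*u^4 + 0.72*u^3 - 5.08*u^2 + 3.22*u - 4.04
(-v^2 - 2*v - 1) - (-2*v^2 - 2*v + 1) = v^2 - 2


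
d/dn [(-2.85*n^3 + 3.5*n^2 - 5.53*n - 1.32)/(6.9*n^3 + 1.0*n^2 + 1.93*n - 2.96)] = (7.105427357601e-15*n^5 - 27.0*n^4 + 65.313*n^3 + 64.917*n^2 - 18.08*n + 18.9164)/(47.61*n^6 + 13.8*n^5 + 27.634*n^4 - 36.988*n^3 - 2.1951*n^2 - 11.4256*n + 8.7616)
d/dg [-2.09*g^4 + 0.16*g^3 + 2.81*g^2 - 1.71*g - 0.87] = -8.36*g^3 + 0.48*g^2 + 5.62*g - 1.71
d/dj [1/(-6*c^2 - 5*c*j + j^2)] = (5*c - 2*j)/(6*c^2 + 5*c*j - j^2)^2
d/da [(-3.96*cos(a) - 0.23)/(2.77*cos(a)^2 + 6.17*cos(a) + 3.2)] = (-10.9692*cos(a)^2 - 1.2742*cos(a) + 11.2529)*sin(a)/(7.6729*cos(a)^4 + 34.1818*cos(a)^3 + 55.7969*cos(a)^2 + 39.488*cos(a) + 10.24)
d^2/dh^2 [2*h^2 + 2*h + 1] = 4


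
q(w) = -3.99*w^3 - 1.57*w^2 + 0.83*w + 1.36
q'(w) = -11.97*w^2 - 3.14*w + 0.83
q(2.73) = -89.26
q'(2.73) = -96.95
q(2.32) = -54.99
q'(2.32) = -70.88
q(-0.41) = 1.03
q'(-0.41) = 0.11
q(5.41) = -671.88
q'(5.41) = -366.50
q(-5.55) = 630.50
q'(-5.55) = -350.45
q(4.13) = -303.07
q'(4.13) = -216.31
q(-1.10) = 3.86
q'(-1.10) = -10.20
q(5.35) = -650.13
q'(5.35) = -358.58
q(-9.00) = 2775.43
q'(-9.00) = -940.48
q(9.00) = -3027.05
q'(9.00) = -997.00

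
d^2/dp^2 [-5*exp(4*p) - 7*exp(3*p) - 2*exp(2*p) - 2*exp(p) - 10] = (-80*exp(3*p) - 63*exp(2*p) - 8*exp(p) - 2)*exp(p)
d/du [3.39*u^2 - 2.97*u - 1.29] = 6.78*u - 2.97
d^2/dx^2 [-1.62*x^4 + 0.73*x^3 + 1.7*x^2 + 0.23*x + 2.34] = -19.44*x^2 + 4.38*x + 3.4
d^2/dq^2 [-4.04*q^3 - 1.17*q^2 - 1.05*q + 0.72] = -24.24*q - 2.34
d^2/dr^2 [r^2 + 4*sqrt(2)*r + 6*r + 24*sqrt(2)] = 2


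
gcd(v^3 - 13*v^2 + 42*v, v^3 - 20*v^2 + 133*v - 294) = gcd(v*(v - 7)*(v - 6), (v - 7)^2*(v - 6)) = v^2 - 13*v + 42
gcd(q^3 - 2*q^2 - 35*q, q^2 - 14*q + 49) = q - 7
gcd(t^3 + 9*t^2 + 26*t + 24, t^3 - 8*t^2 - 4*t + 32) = t + 2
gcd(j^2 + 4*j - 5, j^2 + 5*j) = j + 5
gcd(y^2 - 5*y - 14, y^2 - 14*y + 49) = y - 7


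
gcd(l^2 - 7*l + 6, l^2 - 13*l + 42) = l - 6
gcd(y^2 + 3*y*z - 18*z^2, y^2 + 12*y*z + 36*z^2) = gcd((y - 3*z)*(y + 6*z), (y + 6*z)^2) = y + 6*z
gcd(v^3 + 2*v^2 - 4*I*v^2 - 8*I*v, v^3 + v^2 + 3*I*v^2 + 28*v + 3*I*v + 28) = v - 4*I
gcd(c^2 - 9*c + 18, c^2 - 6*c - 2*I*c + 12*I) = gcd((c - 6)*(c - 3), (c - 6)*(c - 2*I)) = c - 6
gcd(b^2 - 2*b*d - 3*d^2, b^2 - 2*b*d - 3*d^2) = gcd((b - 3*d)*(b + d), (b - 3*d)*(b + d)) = b^2 - 2*b*d - 3*d^2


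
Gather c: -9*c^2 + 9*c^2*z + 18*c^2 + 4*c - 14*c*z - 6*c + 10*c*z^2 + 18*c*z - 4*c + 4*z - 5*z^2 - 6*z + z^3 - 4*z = c^2*(9*z + 9) + c*(10*z^2 + 4*z - 6) + z^3 - 5*z^2 - 6*z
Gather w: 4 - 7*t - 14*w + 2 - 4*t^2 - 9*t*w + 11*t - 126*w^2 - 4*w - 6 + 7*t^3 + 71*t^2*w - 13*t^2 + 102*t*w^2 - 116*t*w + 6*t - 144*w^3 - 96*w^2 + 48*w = 7*t^3 - 17*t^2 + 10*t - 144*w^3 + w^2*(102*t - 222) + w*(71*t^2 - 125*t + 30)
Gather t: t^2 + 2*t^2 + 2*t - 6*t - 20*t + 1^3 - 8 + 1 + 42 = 3*t^2 - 24*t + 36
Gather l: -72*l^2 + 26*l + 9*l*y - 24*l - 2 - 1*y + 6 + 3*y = -72*l^2 + l*(9*y + 2) + 2*y + 4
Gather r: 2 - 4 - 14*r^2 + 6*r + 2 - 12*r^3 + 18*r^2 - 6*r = -12*r^3 + 4*r^2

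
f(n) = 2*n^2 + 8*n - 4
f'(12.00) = 56.00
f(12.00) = 380.00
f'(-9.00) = -28.00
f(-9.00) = 86.00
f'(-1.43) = 2.28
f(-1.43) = -11.35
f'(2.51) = 18.04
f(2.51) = 28.68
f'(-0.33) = 6.68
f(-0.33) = -6.42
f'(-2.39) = -1.56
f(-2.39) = -11.70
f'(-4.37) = -9.48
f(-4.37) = -0.77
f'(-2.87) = -3.48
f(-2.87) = -10.49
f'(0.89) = 11.56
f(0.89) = 4.70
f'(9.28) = 45.12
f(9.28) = 242.48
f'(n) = 4*n + 8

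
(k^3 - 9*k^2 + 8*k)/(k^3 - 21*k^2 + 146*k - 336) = k*(k - 1)/(k^2 - 13*k + 42)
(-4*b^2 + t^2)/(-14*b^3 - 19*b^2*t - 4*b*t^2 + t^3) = (-2*b + t)/(-7*b^2 - 6*b*t + t^2)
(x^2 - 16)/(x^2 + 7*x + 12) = (x - 4)/(x + 3)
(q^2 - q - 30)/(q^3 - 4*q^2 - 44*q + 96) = (q^2 - q - 30)/(q^3 - 4*q^2 - 44*q + 96)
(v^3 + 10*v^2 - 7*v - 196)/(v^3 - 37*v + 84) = (v + 7)/(v - 3)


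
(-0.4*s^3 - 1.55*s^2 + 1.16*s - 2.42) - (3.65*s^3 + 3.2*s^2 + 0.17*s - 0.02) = -4.05*s^3 - 4.75*s^2 + 0.99*s - 2.4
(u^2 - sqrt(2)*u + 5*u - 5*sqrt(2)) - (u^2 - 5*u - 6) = -sqrt(2)*u + 10*u - 5*sqrt(2) + 6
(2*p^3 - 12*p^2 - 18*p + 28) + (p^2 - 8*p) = 2*p^3 - 11*p^2 - 26*p + 28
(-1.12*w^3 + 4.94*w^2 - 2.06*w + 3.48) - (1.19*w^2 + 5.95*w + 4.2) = -1.12*w^3 + 3.75*w^2 - 8.01*w - 0.72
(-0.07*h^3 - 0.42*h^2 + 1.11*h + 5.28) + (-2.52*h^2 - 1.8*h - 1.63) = -0.07*h^3 - 2.94*h^2 - 0.69*h + 3.65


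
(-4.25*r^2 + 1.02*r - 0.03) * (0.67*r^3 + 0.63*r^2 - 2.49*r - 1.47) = -2.8475*r^5 - 1.9941*r^4 + 11.205*r^3 + 3.6888*r^2 - 1.4247*r + 0.0441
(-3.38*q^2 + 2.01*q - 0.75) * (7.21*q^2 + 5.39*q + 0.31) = -24.3698*q^4 - 3.7261*q^3 + 4.3786*q^2 - 3.4194*q - 0.2325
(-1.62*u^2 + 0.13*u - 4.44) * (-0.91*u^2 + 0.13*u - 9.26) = 1.4742*u^4 - 0.3289*u^3 + 19.0585*u^2 - 1.781*u + 41.1144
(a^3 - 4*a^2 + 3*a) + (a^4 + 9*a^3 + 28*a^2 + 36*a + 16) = a^4 + 10*a^3 + 24*a^2 + 39*a + 16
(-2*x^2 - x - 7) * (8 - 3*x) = 6*x^3 - 13*x^2 + 13*x - 56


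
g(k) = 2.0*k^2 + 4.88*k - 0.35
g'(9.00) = 40.88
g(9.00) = 205.57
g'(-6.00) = -19.12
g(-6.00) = 42.37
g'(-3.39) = -8.68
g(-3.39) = 6.09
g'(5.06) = 25.12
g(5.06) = 75.55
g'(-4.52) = -13.20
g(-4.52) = 18.45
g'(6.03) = 29.00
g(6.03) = 101.80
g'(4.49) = 22.84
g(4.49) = 61.88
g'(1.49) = 10.84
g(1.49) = 11.36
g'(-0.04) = 4.72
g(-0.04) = -0.54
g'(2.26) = 13.92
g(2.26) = 20.89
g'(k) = 4.0*k + 4.88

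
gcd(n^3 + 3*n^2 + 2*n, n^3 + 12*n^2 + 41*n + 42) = n + 2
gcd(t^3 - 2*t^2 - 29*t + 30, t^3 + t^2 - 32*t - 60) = t^2 - t - 30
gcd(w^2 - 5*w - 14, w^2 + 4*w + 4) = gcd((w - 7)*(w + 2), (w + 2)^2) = w + 2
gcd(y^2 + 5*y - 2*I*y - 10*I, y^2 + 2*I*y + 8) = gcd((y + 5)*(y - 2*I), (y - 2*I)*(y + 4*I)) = y - 2*I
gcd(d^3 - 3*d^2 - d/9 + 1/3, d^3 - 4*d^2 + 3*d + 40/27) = d + 1/3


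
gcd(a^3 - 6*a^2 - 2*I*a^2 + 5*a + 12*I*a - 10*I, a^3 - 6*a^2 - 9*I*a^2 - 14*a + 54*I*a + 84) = a - 2*I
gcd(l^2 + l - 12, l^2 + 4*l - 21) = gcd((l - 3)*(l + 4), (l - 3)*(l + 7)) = l - 3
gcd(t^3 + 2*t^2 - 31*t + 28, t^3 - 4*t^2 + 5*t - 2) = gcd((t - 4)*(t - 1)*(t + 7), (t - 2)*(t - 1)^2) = t - 1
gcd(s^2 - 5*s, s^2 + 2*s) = s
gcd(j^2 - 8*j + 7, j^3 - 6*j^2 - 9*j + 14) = j^2 - 8*j + 7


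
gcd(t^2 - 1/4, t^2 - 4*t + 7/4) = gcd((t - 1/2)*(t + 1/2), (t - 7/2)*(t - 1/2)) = t - 1/2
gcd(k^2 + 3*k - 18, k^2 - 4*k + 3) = k - 3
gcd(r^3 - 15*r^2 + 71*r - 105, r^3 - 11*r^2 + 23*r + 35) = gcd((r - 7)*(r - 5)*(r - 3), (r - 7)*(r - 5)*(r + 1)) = r^2 - 12*r + 35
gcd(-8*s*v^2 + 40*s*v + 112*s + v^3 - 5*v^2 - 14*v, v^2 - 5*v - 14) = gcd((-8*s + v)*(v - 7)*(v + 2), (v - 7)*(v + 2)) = v^2 - 5*v - 14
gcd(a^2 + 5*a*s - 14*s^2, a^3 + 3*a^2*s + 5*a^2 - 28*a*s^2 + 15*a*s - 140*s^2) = a + 7*s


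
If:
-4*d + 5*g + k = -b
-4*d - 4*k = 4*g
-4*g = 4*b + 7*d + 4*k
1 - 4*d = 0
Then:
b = -3/16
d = 1/4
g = 23/64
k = -39/64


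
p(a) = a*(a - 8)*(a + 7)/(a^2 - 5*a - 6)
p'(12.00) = 1.66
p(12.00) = 11.69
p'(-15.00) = 1.09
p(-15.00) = -9.39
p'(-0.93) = 1575.81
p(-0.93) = -103.92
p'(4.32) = 9.17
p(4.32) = 20.14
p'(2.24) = 3.31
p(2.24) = 9.79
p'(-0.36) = 20.38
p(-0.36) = -4.91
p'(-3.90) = 2.14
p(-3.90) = 5.01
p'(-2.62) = 4.24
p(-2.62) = 8.73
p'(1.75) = 3.25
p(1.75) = 8.19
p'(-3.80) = 2.22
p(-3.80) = 5.23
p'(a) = a*(5 - 2*a)*(a - 8)*(a + 7)/(a^2 - 5*a - 6)^2 + a*(a - 8)/(a^2 - 5*a - 6) + a*(a + 7)/(a^2 - 5*a - 6) + (a - 8)*(a + 7)/(a^2 - 5*a - 6)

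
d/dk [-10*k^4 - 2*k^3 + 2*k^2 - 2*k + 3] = -40*k^3 - 6*k^2 + 4*k - 2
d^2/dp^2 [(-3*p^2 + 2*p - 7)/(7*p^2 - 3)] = 4*(49*p^3 - 609*p^2 + 63*p - 87)/(343*p^6 - 441*p^4 + 189*p^2 - 27)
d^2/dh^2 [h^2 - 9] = 2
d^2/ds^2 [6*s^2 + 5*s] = 12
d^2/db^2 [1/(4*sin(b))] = (cos(b)^2 + 1)/(4*sin(b)^3)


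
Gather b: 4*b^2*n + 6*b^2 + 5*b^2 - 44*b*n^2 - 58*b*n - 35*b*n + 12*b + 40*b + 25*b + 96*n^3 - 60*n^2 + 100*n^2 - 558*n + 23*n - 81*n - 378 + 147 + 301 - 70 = b^2*(4*n + 11) + b*(-44*n^2 - 93*n + 77) + 96*n^3 + 40*n^2 - 616*n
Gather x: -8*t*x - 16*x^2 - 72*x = -16*x^2 + x*(-8*t - 72)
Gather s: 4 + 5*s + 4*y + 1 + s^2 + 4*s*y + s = s^2 + s*(4*y + 6) + 4*y + 5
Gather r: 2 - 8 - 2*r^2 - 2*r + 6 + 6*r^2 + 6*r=4*r^2 + 4*r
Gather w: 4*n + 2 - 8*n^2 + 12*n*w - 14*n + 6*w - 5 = -8*n^2 - 10*n + w*(12*n + 6) - 3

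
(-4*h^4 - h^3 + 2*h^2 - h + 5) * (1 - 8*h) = 32*h^5 + 4*h^4 - 17*h^3 + 10*h^2 - 41*h + 5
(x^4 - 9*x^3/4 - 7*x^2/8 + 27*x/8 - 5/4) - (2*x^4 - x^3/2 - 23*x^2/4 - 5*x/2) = -x^4 - 7*x^3/4 + 39*x^2/8 + 47*x/8 - 5/4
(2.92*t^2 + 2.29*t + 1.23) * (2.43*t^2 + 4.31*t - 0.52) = 7.0956*t^4 + 18.1499*t^3 + 11.3404*t^2 + 4.1105*t - 0.6396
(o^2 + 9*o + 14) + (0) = o^2 + 9*o + 14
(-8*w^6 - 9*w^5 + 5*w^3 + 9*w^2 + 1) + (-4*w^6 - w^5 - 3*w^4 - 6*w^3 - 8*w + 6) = -12*w^6 - 10*w^5 - 3*w^4 - w^3 + 9*w^2 - 8*w + 7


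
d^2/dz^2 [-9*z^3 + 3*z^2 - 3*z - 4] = 6 - 54*z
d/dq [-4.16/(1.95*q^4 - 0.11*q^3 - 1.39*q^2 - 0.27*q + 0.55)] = (32.448*q^3 - 1.3728*q^2 - 11.5648*q - 1.1232)/(-1.95*q^4 + 0.11*q^3 + 1.39*q^2 + 0.27*q - 0.55)^2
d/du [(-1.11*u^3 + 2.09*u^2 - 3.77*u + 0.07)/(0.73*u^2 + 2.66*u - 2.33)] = (-0.8103*u^4 - 5.9052*u^3 + 16.0704*u^2 - 9.8416*u + 8.5979)/(0.5329*u^4 + 3.8836*u^3 + 3.6738*u^2 - 12.3956*u + 5.4289)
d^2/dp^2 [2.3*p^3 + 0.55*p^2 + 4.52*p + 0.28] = 13.8*p + 1.1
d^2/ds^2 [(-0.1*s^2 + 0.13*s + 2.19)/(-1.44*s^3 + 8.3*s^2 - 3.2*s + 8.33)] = (0.41472*s^6 - 1.617408*s^5 - 47.936448*s^4 + 424.19004*s^3 - 1025.959632*s^2 + 245.309892*s + 264.92484)/(2.985984*s^9 - 51.63264*s^8 + 317.51136*s^7 - 853.084664*s^6 + 1302.94176*s^5 - 2206.84494*s^4 + 1659.996848*s^3 - 1983.68121*s^2 + 666.13344*s - 578.009537)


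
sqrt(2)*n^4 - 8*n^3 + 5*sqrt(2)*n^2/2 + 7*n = n*(n - 7*sqrt(2)/2)*(n - sqrt(2))*(sqrt(2)*n + 1)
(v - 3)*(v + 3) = v^2 - 9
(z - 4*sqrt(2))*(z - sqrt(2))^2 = z^3 - 6*sqrt(2)*z^2 + 18*z - 8*sqrt(2)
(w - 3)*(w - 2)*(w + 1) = w^3 - 4*w^2 + w + 6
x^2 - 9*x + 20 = (x - 5)*(x - 4)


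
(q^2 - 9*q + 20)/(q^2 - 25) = (q - 4)/(q + 5)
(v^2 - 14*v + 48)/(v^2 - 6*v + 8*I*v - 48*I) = (v - 8)/(v + 8*I)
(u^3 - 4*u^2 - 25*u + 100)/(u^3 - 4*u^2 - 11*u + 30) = (u^2 + u - 20)/(u^2 + u - 6)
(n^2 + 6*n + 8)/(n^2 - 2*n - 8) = (n + 4)/(n - 4)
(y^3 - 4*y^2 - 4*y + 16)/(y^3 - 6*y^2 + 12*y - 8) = (y^2 - 2*y - 8)/(y^2 - 4*y + 4)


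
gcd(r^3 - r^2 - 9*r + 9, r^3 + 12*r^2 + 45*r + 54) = r + 3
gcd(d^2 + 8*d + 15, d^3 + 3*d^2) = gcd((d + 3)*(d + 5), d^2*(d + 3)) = d + 3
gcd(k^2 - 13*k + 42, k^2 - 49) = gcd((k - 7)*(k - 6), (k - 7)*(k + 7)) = k - 7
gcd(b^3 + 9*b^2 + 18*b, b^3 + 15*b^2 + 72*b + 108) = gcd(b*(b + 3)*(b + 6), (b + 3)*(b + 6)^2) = b^2 + 9*b + 18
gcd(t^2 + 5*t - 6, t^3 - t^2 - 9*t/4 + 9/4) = t - 1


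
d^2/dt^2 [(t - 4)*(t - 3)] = 2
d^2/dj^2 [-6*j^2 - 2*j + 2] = -12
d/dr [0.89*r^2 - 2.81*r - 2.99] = 1.78*r - 2.81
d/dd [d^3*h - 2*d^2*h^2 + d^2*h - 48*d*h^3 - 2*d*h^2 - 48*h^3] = h*(3*d^2 - 4*d*h + 2*d - 48*h^2 - 2*h)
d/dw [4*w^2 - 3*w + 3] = 8*w - 3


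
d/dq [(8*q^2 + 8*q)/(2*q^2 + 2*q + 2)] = 4*(2*q + 1)/(q^4 + 2*q^3 + 3*q^2 + 2*q + 1)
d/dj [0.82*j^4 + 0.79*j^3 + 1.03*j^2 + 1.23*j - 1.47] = 3.28*j^3 + 2.37*j^2 + 2.06*j + 1.23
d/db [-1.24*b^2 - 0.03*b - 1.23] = -2.48*b - 0.03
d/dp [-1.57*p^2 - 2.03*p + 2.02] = -3.14*p - 2.03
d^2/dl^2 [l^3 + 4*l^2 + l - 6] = 6*l + 8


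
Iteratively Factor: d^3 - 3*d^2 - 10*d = (d - 5)*(d^2 + 2*d) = d*(d - 5)*(d + 2)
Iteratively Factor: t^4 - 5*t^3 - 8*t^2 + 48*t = (t - 4)*(t^3 - t^2 - 12*t) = (t - 4)^2*(t^2 + 3*t) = (t - 4)^2*(t + 3)*(t)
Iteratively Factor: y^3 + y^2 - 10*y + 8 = (y + 4)*(y^2 - 3*y + 2) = (y - 2)*(y + 4)*(y - 1)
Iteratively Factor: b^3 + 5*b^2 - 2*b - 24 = (b - 2)*(b^2 + 7*b + 12) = (b - 2)*(b + 4)*(b + 3)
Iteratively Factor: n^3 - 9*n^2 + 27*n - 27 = (n - 3)*(n^2 - 6*n + 9) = (n - 3)^2*(n - 3)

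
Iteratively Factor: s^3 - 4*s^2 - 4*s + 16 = (s + 2)*(s^2 - 6*s + 8) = (s - 4)*(s + 2)*(s - 2)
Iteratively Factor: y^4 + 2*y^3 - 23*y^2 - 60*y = (y + 3)*(y^3 - y^2 - 20*y) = y*(y + 3)*(y^2 - y - 20) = y*(y - 5)*(y + 3)*(y + 4)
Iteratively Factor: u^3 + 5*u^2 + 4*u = (u + 1)*(u^2 + 4*u) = (u + 1)*(u + 4)*(u)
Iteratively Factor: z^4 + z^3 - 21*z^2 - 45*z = (z + 3)*(z^3 - 2*z^2 - 15*z) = (z - 5)*(z + 3)*(z^2 + 3*z) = (z - 5)*(z + 3)^2*(z)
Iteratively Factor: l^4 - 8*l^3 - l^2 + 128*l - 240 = (l + 4)*(l^3 - 12*l^2 + 47*l - 60) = (l - 5)*(l + 4)*(l^2 - 7*l + 12) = (l - 5)*(l - 3)*(l + 4)*(l - 4)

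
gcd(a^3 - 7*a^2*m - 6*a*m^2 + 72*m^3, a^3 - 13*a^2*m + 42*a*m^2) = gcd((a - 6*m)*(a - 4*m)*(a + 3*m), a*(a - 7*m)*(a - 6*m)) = a - 6*m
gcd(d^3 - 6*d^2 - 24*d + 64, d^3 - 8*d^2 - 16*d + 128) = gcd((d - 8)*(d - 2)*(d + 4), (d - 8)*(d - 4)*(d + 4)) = d^2 - 4*d - 32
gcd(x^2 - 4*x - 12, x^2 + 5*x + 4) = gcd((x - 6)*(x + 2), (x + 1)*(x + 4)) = 1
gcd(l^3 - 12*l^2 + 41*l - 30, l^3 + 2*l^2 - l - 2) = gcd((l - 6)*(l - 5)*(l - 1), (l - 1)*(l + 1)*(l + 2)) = l - 1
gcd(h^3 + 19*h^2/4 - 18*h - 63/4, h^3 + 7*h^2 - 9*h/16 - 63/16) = h^2 + 31*h/4 + 21/4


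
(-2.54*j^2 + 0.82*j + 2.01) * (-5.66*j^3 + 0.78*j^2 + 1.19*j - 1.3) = 14.3764*j^5 - 6.6224*j^4 - 13.7596*j^3 + 5.8456*j^2 + 1.3259*j - 2.613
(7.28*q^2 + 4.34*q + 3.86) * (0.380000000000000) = 2.7664*q^2 + 1.6492*q + 1.4668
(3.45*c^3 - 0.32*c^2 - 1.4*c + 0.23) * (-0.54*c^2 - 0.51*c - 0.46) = -1.863*c^5 - 1.5867*c^4 - 0.6678*c^3 + 0.737*c^2 + 0.5267*c - 0.1058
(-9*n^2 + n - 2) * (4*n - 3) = -36*n^3 + 31*n^2 - 11*n + 6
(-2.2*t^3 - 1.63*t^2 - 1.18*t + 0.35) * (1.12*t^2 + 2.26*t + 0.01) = -2.464*t^5 - 6.7976*t^4 - 5.0274*t^3 - 2.2911*t^2 + 0.7792*t + 0.0035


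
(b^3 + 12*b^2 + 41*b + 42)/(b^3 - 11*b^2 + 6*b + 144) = (b^2 + 9*b + 14)/(b^2 - 14*b + 48)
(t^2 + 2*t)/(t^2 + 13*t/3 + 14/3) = 3*t/(3*t + 7)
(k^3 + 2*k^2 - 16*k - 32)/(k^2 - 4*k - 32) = (k^2 - 2*k - 8)/(k - 8)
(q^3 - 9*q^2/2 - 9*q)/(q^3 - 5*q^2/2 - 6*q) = (q - 6)/(q - 4)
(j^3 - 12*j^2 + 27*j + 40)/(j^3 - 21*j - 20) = (j - 8)/(j + 4)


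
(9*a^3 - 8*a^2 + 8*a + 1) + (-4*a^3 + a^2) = 5*a^3 - 7*a^2 + 8*a + 1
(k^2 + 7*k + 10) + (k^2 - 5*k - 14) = 2*k^2 + 2*k - 4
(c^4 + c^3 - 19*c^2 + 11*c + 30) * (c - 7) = c^5 - 6*c^4 - 26*c^3 + 144*c^2 - 47*c - 210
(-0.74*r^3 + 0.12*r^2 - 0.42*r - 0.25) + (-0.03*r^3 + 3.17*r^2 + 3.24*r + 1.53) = -0.77*r^3 + 3.29*r^2 + 2.82*r + 1.28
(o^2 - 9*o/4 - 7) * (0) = 0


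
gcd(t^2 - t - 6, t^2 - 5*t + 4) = 1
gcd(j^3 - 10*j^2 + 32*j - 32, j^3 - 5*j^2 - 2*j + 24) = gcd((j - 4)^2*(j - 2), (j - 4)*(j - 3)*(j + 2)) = j - 4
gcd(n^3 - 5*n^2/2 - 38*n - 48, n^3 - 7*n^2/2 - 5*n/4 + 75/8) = n + 3/2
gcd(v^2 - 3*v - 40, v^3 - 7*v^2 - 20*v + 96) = v - 8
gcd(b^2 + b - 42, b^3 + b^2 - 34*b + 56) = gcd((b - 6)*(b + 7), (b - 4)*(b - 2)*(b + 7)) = b + 7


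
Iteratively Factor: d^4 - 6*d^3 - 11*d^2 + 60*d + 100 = (d + 2)*(d^3 - 8*d^2 + 5*d + 50) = (d + 2)^2*(d^2 - 10*d + 25) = (d - 5)*(d + 2)^2*(d - 5)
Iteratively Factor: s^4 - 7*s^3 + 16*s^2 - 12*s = (s - 2)*(s^3 - 5*s^2 + 6*s) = (s - 3)*(s - 2)*(s^2 - 2*s) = s*(s - 3)*(s - 2)*(s - 2)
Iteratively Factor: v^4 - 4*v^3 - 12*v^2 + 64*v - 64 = (v - 2)*(v^3 - 2*v^2 - 16*v + 32) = (v - 4)*(v - 2)*(v^2 + 2*v - 8) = (v - 4)*(v - 2)*(v + 4)*(v - 2)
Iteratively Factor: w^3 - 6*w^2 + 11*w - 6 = (w - 2)*(w^2 - 4*w + 3) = (w - 3)*(w - 2)*(w - 1)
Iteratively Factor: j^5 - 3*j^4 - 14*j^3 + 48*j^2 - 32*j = (j + 4)*(j^4 - 7*j^3 + 14*j^2 - 8*j) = j*(j + 4)*(j^3 - 7*j^2 + 14*j - 8) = j*(j - 4)*(j + 4)*(j^2 - 3*j + 2) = j*(j - 4)*(j - 1)*(j + 4)*(j - 2)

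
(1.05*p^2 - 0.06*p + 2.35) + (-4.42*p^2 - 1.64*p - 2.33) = -3.37*p^2 - 1.7*p + 0.02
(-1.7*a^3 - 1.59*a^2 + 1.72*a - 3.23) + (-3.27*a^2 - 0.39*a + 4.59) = -1.7*a^3 - 4.86*a^2 + 1.33*a + 1.36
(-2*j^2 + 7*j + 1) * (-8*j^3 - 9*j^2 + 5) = 16*j^5 - 38*j^4 - 71*j^3 - 19*j^2 + 35*j + 5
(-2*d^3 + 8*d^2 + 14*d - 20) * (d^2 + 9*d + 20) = -2*d^5 - 10*d^4 + 46*d^3 + 266*d^2 + 100*d - 400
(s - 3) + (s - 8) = 2*s - 11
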